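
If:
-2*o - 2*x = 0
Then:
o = -x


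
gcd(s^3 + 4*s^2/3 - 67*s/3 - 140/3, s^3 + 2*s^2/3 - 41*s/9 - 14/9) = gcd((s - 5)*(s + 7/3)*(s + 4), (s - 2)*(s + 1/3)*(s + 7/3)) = s + 7/3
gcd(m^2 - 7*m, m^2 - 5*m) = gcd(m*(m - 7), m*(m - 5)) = m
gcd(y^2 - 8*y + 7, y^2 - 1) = y - 1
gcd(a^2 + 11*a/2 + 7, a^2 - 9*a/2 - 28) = a + 7/2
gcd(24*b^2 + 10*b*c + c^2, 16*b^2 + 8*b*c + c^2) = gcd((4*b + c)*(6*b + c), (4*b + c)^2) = 4*b + c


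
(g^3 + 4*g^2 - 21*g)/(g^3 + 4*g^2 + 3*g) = (g^2 + 4*g - 21)/(g^2 + 4*g + 3)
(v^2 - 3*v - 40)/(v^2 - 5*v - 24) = (v + 5)/(v + 3)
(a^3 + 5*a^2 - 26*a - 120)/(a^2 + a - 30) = a + 4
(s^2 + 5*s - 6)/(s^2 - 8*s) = (s^2 + 5*s - 6)/(s*(s - 8))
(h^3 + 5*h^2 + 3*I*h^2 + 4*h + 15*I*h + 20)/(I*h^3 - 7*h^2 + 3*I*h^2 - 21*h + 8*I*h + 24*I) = (-I*h^2 + h*(4 - 5*I) + 20)/(h^2 + h*(3 + 8*I) + 24*I)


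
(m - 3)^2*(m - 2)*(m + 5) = m^4 - 3*m^3 - 19*m^2 + 87*m - 90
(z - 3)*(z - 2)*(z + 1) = z^3 - 4*z^2 + z + 6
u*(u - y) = u^2 - u*y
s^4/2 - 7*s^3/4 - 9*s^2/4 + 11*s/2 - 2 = (s/2 + 1)*(s - 4)*(s - 1)*(s - 1/2)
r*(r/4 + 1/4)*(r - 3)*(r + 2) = r^4/4 - 7*r^2/4 - 3*r/2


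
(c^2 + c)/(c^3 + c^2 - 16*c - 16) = c/(c^2 - 16)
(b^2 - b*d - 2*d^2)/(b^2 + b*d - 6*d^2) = (b + d)/(b + 3*d)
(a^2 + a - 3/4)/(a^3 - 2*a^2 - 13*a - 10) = (-a^2 - a + 3/4)/(-a^3 + 2*a^2 + 13*a + 10)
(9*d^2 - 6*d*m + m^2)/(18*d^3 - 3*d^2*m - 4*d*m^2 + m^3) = 1/(2*d + m)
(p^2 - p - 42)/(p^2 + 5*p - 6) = (p - 7)/(p - 1)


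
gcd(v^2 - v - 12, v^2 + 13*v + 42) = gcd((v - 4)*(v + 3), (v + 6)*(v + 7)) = 1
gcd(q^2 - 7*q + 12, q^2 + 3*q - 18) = q - 3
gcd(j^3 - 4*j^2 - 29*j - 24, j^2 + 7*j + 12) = j + 3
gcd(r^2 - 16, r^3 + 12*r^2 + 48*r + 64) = r + 4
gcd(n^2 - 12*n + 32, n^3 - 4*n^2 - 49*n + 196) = n - 4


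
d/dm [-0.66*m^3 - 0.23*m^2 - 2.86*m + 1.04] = -1.98*m^2 - 0.46*m - 2.86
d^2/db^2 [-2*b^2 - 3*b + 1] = -4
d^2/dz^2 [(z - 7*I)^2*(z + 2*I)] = 6*z - 24*I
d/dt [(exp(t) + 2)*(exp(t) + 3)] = (2*exp(t) + 5)*exp(t)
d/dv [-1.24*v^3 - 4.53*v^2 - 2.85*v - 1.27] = -3.72*v^2 - 9.06*v - 2.85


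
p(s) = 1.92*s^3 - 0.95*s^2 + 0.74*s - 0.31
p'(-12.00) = 852.98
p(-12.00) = -3463.75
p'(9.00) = 450.20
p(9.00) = 1329.08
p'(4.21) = 94.83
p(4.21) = 129.23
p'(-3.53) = 79.22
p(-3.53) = -99.22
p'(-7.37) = 327.61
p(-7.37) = -825.97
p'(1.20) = 6.75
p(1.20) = 2.53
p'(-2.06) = 29.10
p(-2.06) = -22.65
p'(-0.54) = 3.45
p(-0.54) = -1.29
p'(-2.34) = 36.73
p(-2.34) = -31.84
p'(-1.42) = 15.05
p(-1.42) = -8.77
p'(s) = 5.76*s^2 - 1.9*s + 0.74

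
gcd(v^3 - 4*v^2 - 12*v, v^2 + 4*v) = v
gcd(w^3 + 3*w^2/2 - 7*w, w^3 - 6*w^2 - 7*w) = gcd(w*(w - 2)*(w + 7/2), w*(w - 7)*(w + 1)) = w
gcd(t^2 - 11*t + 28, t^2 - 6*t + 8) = t - 4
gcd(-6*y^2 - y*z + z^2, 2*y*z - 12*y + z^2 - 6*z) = 2*y + z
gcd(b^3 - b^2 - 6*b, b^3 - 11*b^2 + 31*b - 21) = b - 3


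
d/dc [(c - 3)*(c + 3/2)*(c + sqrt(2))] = 3*c^2 - 3*c + 2*sqrt(2)*c - 9/2 - 3*sqrt(2)/2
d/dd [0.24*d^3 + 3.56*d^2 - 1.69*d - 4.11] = 0.72*d^2 + 7.12*d - 1.69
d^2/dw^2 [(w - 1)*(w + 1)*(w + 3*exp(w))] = 3*w^2*exp(w) + 12*w*exp(w) + 6*w + 3*exp(w)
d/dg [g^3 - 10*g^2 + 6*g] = 3*g^2 - 20*g + 6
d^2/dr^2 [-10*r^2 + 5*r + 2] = -20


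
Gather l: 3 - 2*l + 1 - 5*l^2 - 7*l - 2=-5*l^2 - 9*l + 2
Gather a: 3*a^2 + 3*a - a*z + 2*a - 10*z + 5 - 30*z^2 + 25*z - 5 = 3*a^2 + a*(5 - z) - 30*z^2 + 15*z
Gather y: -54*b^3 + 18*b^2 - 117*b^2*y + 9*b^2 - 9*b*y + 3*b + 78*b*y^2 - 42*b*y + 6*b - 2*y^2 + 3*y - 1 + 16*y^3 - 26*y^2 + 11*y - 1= -54*b^3 + 27*b^2 + 9*b + 16*y^3 + y^2*(78*b - 28) + y*(-117*b^2 - 51*b + 14) - 2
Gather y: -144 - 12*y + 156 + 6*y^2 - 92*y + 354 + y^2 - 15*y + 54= 7*y^2 - 119*y + 420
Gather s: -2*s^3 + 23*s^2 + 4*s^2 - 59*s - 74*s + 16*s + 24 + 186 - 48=-2*s^3 + 27*s^2 - 117*s + 162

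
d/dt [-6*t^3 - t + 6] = -18*t^2 - 1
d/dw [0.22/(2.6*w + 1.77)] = -0.572/(2.6*w + 1.77)^2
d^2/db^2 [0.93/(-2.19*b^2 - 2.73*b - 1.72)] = (8.920746*b^2 + 11.120382*b - 0.93*(4.38*b + 2.73)*(8.76*b + 5.46) + 7.006248)/(2.19*b^2 + 2.73*b + 1.72)^3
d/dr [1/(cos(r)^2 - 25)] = 2*sin(r)*cos(r)/(cos(r)^2 - 25)^2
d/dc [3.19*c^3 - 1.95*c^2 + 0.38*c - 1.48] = 9.57*c^2 - 3.9*c + 0.38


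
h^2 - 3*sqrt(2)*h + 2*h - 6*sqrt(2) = (h + 2)*(h - 3*sqrt(2))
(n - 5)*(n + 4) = n^2 - n - 20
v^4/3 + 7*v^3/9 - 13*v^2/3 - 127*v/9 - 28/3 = (v/3 + 1)*(v - 4)*(v + 1)*(v + 7/3)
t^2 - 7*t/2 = t*(t - 7/2)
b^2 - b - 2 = (b - 2)*(b + 1)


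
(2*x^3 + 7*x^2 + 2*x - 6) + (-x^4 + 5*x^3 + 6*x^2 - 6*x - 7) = -x^4 + 7*x^3 + 13*x^2 - 4*x - 13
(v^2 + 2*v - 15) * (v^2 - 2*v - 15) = v^4 - 34*v^2 + 225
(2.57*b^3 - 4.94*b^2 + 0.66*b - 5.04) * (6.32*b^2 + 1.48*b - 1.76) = 16.2424*b^5 - 27.4172*b^4 - 7.6632*b^3 - 22.1816*b^2 - 8.6208*b + 8.8704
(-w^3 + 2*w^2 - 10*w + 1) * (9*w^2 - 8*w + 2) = -9*w^5 + 26*w^4 - 108*w^3 + 93*w^2 - 28*w + 2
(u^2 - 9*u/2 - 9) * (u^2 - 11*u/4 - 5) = u^4 - 29*u^3/4 - 13*u^2/8 + 189*u/4 + 45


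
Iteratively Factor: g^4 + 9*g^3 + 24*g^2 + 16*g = (g + 4)*(g^3 + 5*g^2 + 4*g) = (g + 1)*(g + 4)*(g^2 + 4*g) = (g + 1)*(g + 4)^2*(g)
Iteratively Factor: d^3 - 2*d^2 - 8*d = (d)*(d^2 - 2*d - 8) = d*(d - 4)*(d + 2)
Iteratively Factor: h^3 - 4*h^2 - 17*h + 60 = (h - 3)*(h^2 - h - 20) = (h - 3)*(h + 4)*(h - 5)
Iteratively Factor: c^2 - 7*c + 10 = (c - 5)*(c - 2)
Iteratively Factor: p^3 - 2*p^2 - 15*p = (p - 5)*(p^2 + 3*p) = p*(p - 5)*(p + 3)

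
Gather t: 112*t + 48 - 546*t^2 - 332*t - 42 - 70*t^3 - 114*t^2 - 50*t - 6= -70*t^3 - 660*t^2 - 270*t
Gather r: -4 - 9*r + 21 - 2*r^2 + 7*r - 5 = -2*r^2 - 2*r + 12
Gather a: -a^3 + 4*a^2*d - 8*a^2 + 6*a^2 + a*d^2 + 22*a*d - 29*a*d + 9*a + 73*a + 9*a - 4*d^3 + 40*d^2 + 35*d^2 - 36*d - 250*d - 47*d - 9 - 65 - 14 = -a^3 + a^2*(4*d - 2) + a*(d^2 - 7*d + 91) - 4*d^3 + 75*d^2 - 333*d - 88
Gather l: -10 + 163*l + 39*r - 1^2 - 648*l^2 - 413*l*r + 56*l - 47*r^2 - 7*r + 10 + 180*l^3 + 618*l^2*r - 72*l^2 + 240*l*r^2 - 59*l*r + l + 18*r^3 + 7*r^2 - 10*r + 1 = 180*l^3 + l^2*(618*r - 720) + l*(240*r^2 - 472*r + 220) + 18*r^3 - 40*r^2 + 22*r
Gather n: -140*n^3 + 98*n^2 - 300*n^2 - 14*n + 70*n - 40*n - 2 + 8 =-140*n^3 - 202*n^2 + 16*n + 6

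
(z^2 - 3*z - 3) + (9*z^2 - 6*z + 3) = 10*z^2 - 9*z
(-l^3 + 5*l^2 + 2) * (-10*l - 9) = 10*l^4 - 41*l^3 - 45*l^2 - 20*l - 18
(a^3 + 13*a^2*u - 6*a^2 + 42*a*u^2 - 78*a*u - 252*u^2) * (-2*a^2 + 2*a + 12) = -2*a^5 - 26*a^4*u + 14*a^4 - 84*a^3*u^2 + 182*a^3*u + 588*a^2*u^2 - 72*a^2 - 936*a*u - 3024*u^2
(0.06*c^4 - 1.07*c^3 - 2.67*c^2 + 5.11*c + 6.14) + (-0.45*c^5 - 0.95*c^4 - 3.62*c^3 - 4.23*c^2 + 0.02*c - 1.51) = -0.45*c^5 - 0.89*c^4 - 4.69*c^3 - 6.9*c^2 + 5.13*c + 4.63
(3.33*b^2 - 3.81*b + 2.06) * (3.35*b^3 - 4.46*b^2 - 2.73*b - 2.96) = 11.1555*b^5 - 27.6153*b^4 + 14.8027*b^3 - 8.6431*b^2 + 5.6538*b - 6.0976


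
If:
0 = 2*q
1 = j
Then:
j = 1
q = 0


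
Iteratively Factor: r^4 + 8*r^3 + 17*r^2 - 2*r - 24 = (r + 4)*(r^3 + 4*r^2 + r - 6) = (r + 3)*(r + 4)*(r^2 + r - 2) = (r - 1)*(r + 3)*(r + 4)*(r + 2)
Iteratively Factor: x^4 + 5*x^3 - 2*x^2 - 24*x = (x)*(x^3 + 5*x^2 - 2*x - 24) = x*(x + 4)*(x^2 + x - 6) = x*(x + 3)*(x + 4)*(x - 2)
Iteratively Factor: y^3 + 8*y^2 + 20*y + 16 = (y + 2)*(y^2 + 6*y + 8) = (y + 2)*(y + 4)*(y + 2)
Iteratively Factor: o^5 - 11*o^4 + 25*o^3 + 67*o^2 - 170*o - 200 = (o - 4)*(o^4 - 7*o^3 - 3*o^2 + 55*o + 50) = (o - 4)*(o + 1)*(o^3 - 8*o^2 + 5*o + 50) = (o - 4)*(o + 1)*(o + 2)*(o^2 - 10*o + 25) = (o - 5)*(o - 4)*(o + 1)*(o + 2)*(o - 5)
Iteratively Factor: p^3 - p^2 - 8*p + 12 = (p - 2)*(p^2 + p - 6) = (p - 2)*(p + 3)*(p - 2)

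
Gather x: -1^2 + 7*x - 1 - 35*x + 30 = 28 - 28*x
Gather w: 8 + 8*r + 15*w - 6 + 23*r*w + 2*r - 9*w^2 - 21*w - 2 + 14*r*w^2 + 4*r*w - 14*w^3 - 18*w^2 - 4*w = 10*r - 14*w^3 + w^2*(14*r - 27) + w*(27*r - 10)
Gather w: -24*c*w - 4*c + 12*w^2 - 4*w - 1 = -4*c + 12*w^2 + w*(-24*c - 4) - 1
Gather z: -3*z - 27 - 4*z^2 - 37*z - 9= -4*z^2 - 40*z - 36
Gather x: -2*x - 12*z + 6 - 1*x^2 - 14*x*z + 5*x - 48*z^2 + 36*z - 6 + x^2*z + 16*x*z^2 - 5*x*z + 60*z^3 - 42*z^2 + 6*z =x^2*(z - 1) + x*(16*z^2 - 19*z + 3) + 60*z^3 - 90*z^2 + 30*z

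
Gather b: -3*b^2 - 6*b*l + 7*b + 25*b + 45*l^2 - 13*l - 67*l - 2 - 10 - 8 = -3*b^2 + b*(32 - 6*l) + 45*l^2 - 80*l - 20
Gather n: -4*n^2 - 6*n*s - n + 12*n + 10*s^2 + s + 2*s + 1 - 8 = -4*n^2 + n*(11 - 6*s) + 10*s^2 + 3*s - 7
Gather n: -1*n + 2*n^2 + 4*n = 2*n^2 + 3*n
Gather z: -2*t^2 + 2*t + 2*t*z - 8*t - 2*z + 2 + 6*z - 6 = -2*t^2 - 6*t + z*(2*t + 4) - 4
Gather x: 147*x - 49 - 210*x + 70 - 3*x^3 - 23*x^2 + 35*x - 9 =-3*x^3 - 23*x^2 - 28*x + 12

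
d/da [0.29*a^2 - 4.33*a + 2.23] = 0.58*a - 4.33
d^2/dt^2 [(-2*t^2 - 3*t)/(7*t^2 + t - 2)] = 14*(-19*t^3 - 12*t^2 - 18*t - 2)/(343*t^6 + 147*t^5 - 273*t^4 - 83*t^3 + 78*t^2 + 12*t - 8)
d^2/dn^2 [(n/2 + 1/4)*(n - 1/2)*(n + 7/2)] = 3*n + 7/2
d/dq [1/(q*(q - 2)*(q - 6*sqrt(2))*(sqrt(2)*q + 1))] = (-sqrt(2)*q*(q - 2)*(q - 6*sqrt(2)) - q*(q - 2)*(sqrt(2)*q + 1) - q*(q - 6*sqrt(2))*(sqrt(2)*q + 1) - (q - 2)*(q - 6*sqrt(2))*(sqrt(2)*q + 1))/(q^2*(q - 2)^2*(q - 6*sqrt(2))^2*(sqrt(2)*q + 1)^2)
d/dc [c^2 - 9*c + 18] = 2*c - 9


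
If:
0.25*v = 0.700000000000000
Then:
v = 2.80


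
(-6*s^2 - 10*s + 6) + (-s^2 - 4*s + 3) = -7*s^2 - 14*s + 9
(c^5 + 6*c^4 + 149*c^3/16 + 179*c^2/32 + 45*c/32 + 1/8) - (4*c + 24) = c^5 + 6*c^4 + 149*c^3/16 + 179*c^2/32 - 83*c/32 - 191/8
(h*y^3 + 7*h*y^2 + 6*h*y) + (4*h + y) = h*y^3 + 7*h*y^2 + 6*h*y + 4*h + y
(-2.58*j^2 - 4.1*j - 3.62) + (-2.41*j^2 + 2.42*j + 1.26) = -4.99*j^2 - 1.68*j - 2.36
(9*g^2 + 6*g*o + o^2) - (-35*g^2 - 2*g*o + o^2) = 44*g^2 + 8*g*o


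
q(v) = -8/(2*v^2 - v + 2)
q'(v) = -8*(1 - 4*v)/(2*v^2 - v + 2)^2 = 8*(4*v - 1)/(2*v^2 - v + 2)^2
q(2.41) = -0.71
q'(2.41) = 0.55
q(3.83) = -0.29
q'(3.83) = 0.15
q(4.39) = -0.22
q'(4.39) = 0.10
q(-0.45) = -2.80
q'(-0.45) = -2.75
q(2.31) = -0.77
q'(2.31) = 0.61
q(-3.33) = -0.29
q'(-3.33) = -0.15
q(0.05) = -4.09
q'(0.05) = -1.67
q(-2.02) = -0.66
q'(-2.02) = -0.49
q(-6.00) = -0.10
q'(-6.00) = -0.03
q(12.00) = -0.03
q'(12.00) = 0.00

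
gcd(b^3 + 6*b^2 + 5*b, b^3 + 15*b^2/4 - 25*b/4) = b^2 + 5*b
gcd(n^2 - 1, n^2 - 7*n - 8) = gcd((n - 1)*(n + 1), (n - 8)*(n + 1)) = n + 1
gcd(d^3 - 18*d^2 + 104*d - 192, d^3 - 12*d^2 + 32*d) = d^2 - 12*d + 32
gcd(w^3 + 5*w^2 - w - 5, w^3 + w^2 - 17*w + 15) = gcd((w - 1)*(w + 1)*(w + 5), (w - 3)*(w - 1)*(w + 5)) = w^2 + 4*w - 5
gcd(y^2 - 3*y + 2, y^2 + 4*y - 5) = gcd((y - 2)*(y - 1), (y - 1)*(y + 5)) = y - 1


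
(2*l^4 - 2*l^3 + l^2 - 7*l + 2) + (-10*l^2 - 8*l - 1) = 2*l^4 - 2*l^3 - 9*l^2 - 15*l + 1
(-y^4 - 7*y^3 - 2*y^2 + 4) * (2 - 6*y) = 6*y^5 + 40*y^4 - 2*y^3 - 4*y^2 - 24*y + 8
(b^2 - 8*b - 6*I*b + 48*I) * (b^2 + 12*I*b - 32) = b^4 - 8*b^3 + 6*I*b^3 + 40*b^2 - 48*I*b^2 - 320*b + 192*I*b - 1536*I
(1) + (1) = 2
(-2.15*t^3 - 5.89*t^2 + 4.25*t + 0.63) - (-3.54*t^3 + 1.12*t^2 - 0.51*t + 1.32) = 1.39*t^3 - 7.01*t^2 + 4.76*t - 0.69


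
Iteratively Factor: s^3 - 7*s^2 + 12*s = (s - 3)*(s^2 - 4*s) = s*(s - 3)*(s - 4)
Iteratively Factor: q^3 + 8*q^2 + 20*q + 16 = (q + 4)*(q^2 + 4*q + 4) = (q + 2)*(q + 4)*(q + 2)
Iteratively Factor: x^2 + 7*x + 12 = (x + 3)*(x + 4)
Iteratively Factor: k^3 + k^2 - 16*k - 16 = (k - 4)*(k^2 + 5*k + 4) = (k - 4)*(k + 1)*(k + 4)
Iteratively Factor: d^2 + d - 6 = (d + 3)*(d - 2)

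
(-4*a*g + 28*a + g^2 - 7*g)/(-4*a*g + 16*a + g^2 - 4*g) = (g - 7)/(g - 4)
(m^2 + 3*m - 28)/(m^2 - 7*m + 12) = (m + 7)/(m - 3)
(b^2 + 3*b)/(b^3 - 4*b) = (b + 3)/(b^2 - 4)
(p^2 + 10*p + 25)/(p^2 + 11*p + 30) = (p + 5)/(p + 6)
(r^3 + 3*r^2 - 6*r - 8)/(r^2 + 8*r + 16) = (r^2 - r - 2)/(r + 4)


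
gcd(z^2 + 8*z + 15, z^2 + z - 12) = 1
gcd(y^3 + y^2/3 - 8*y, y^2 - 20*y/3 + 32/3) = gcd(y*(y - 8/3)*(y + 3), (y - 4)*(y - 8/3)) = y - 8/3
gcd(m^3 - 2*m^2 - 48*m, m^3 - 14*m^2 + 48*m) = m^2 - 8*m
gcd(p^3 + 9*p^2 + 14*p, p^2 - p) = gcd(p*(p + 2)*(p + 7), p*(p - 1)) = p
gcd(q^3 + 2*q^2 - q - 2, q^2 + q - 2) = q^2 + q - 2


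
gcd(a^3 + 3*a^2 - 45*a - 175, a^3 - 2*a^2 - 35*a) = a^2 - 2*a - 35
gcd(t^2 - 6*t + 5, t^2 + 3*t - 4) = t - 1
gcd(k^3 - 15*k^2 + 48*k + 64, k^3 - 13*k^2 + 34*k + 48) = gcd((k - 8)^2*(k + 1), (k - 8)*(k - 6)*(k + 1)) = k^2 - 7*k - 8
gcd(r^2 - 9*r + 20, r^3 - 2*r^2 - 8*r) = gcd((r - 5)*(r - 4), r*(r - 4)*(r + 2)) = r - 4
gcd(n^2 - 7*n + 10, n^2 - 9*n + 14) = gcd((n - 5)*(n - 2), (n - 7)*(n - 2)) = n - 2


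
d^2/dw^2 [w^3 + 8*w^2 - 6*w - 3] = 6*w + 16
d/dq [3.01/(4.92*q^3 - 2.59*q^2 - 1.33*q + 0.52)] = (-44.4276*q^2 + 15.5918*q + 4.0033)/(4.92*q^3 - 2.59*q^2 - 1.33*q + 0.52)^2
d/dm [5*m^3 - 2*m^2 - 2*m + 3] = 15*m^2 - 4*m - 2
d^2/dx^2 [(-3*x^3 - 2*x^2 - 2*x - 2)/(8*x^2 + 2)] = (-20*x^3 - 72*x^2 + 15*x + 6)/(64*x^6 + 48*x^4 + 12*x^2 + 1)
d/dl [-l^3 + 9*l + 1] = 9 - 3*l^2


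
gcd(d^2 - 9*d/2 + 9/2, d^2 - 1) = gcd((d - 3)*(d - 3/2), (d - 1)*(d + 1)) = 1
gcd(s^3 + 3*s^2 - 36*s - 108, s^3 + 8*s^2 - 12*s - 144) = s + 6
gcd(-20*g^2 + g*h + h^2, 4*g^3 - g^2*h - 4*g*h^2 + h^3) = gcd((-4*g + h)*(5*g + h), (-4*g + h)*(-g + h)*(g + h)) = 4*g - h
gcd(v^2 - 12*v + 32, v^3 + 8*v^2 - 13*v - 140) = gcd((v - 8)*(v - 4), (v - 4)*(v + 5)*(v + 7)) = v - 4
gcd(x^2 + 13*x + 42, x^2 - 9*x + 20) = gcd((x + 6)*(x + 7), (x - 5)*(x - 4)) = 1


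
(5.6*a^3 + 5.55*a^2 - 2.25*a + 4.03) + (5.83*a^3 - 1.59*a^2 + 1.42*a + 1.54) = 11.43*a^3 + 3.96*a^2 - 0.83*a + 5.57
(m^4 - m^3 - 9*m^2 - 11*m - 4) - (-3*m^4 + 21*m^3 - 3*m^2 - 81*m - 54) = 4*m^4 - 22*m^3 - 6*m^2 + 70*m + 50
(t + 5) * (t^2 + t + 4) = t^3 + 6*t^2 + 9*t + 20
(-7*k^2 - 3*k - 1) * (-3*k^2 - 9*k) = 21*k^4 + 72*k^3 + 30*k^2 + 9*k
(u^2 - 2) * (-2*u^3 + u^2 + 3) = -2*u^5 + u^4 + 4*u^3 + u^2 - 6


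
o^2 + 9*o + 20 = (o + 4)*(o + 5)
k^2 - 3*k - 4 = (k - 4)*(k + 1)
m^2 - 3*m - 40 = (m - 8)*(m + 5)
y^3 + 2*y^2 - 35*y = y*(y - 5)*(y + 7)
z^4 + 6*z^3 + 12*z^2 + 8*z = z*(z + 2)^3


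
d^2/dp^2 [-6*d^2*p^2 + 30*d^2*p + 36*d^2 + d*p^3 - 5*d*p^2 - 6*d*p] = 2*d*(-6*d + 3*p - 5)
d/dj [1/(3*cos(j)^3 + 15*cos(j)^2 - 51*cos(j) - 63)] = (3*cos(j)^2 + 10*cos(j) - 17)*sin(j)/(3*(cos(j)^3 + 5*cos(j)^2 - 17*cos(j) - 21)^2)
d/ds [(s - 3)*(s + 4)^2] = (s + 4)*(3*s - 2)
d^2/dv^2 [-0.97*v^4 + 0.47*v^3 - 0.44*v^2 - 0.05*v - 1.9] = -11.64*v^2 + 2.82*v - 0.88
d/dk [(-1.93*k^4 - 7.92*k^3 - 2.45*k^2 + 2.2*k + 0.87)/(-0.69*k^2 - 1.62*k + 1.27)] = (2.6634*k^5 + 14.8446*k^4 + 15.8564*k^3 - 24.6882*k^2 - 5.0224*k + 4.2034)/(0.4761*k^4 + 2.2356*k^3 + 0.871800000000001*k^2 - 4.1148*k + 1.6129)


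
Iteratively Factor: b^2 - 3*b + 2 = (b - 2)*(b - 1)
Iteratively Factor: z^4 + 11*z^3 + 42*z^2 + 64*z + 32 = (z + 2)*(z^3 + 9*z^2 + 24*z + 16) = (z + 2)*(z + 4)*(z^2 + 5*z + 4) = (z + 1)*(z + 2)*(z + 4)*(z + 4)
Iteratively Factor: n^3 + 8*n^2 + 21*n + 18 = (n + 3)*(n^2 + 5*n + 6) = (n + 3)^2*(n + 2)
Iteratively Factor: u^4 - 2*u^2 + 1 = (u - 1)*(u^3 + u^2 - u - 1) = (u - 1)*(u + 1)*(u^2 - 1) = (u - 1)^2*(u + 1)*(u + 1)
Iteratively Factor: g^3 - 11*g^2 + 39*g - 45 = (g - 3)*(g^2 - 8*g + 15) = (g - 3)^2*(g - 5)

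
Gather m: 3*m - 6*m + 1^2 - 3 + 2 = -3*m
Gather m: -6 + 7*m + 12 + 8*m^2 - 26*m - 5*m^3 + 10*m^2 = -5*m^3 + 18*m^2 - 19*m + 6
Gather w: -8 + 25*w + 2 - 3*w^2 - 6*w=-3*w^2 + 19*w - 6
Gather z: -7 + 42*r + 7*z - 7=42*r + 7*z - 14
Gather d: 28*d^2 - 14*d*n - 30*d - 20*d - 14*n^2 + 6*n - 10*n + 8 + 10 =28*d^2 + d*(-14*n - 50) - 14*n^2 - 4*n + 18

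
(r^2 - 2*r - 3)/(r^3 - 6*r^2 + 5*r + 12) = 1/(r - 4)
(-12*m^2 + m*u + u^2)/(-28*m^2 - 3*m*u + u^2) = (-3*m + u)/(-7*m + u)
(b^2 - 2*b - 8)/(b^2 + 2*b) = (b - 4)/b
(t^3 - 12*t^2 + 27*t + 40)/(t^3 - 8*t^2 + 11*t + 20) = (t - 8)/(t - 4)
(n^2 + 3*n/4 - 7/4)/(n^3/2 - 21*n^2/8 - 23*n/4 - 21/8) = 2*(-4*n^2 - 3*n + 7)/(-4*n^3 + 21*n^2 + 46*n + 21)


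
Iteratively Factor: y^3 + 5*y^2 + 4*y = (y + 4)*(y^2 + y) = y*(y + 4)*(y + 1)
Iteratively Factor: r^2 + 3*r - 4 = (r + 4)*(r - 1)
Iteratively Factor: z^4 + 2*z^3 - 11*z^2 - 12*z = (z + 4)*(z^3 - 2*z^2 - 3*z) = z*(z + 4)*(z^2 - 2*z - 3) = z*(z + 1)*(z + 4)*(z - 3)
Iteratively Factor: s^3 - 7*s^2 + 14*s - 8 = (s - 4)*(s^2 - 3*s + 2) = (s - 4)*(s - 1)*(s - 2)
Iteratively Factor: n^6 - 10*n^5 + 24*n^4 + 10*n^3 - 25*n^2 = (n)*(n^5 - 10*n^4 + 24*n^3 + 10*n^2 - 25*n) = n*(n - 5)*(n^4 - 5*n^3 - n^2 + 5*n) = n*(n - 5)*(n + 1)*(n^3 - 6*n^2 + 5*n) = n*(n - 5)*(n - 1)*(n + 1)*(n^2 - 5*n) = n*(n - 5)^2*(n - 1)*(n + 1)*(n)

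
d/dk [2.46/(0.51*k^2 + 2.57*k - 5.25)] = (-2.5092*k - 6.3222)/(0.51*k^2 + 2.57*k - 5.25)^2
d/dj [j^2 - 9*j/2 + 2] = 2*j - 9/2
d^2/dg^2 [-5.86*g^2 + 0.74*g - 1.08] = -11.7200000000000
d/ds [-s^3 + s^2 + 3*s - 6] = -3*s^2 + 2*s + 3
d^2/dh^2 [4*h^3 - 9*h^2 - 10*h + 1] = 24*h - 18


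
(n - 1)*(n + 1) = n^2 - 1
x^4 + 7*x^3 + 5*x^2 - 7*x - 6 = (x - 1)*(x + 1)^2*(x + 6)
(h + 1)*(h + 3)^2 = h^3 + 7*h^2 + 15*h + 9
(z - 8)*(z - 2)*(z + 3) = z^3 - 7*z^2 - 14*z + 48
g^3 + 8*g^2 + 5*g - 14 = (g - 1)*(g + 2)*(g + 7)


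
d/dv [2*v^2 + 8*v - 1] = 4*v + 8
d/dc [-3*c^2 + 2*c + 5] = 2 - 6*c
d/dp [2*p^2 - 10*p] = 4*p - 10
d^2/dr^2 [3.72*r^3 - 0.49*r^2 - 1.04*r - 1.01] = 22.32*r - 0.98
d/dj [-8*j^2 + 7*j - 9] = 7 - 16*j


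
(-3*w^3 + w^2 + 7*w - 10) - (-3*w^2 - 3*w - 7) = -3*w^3 + 4*w^2 + 10*w - 3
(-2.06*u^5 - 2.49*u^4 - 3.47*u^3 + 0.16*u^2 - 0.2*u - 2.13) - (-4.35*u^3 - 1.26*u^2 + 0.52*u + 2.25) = -2.06*u^5 - 2.49*u^4 + 0.879999999999999*u^3 + 1.42*u^2 - 0.72*u - 4.38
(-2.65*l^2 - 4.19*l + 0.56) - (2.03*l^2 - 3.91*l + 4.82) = -4.68*l^2 - 0.28*l - 4.26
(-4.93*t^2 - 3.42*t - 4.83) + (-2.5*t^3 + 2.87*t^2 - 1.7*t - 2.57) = -2.5*t^3 - 2.06*t^2 - 5.12*t - 7.4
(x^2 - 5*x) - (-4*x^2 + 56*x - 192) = 5*x^2 - 61*x + 192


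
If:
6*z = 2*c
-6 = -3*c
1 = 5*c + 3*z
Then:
No Solution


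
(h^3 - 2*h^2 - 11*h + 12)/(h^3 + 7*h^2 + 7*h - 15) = (h - 4)/(h + 5)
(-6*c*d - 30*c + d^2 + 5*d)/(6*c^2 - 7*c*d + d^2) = (-d - 5)/(c - d)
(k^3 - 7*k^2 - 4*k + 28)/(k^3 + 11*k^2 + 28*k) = (k^3 - 7*k^2 - 4*k + 28)/(k*(k^2 + 11*k + 28))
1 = 1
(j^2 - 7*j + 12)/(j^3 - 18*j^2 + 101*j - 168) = (j - 4)/(j^2 - 15*j + 56)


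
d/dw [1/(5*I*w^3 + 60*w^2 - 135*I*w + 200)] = 3*(-I*w^2 - 8*w + 9*I)/(5*(I*w^3 + 12*w^2 - 27*I*w + 40)^2)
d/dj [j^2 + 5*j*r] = 2*j + 5*r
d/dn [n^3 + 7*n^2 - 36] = n*(3*n + 14)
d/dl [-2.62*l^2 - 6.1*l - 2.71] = -5.24*l - 6.1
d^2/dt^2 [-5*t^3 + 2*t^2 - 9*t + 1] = 4 - 30*t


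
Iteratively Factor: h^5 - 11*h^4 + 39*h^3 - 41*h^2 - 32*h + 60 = (h - 5)*(h^4 - 6*h^3 + 9*h^2 + 4*h - 12) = (h - 5)*(h - 2)*(h^3 - 4*h^2 + h + 6) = (h - 5)*(h - 3)*(h - 2)*(h^2 - h - 2) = (h - 5)*(h - 3)*(h - 2)*(h + 1)*(h - 2)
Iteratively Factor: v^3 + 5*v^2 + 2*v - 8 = (v + 2)*(v^2 + 3*v - 4) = (v - 1)*(v + 2)*(v + 4)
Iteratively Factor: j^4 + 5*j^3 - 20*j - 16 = (j + 4)*(j^3 + j^2 - 4*j - 4) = (j - 2)*(j + 4)*(j^2 + 3*j + 2) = (j - 2)*(j + 1)*(j + 4)*(j + 2)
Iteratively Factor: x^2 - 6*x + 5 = (x - 5)*(x - 1)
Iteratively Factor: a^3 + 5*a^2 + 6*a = (a)*(a^2 + 5*a + 6) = a*(a + 2)*(a + 3)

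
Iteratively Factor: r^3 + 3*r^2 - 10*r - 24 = (r + 2)*(r^2 + r - 12) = (r + 2)*(r + 4)*(r - 3)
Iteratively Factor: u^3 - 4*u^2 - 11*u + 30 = (u + 3)*(u^2 - 7*u + 10) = (u - 5)*(u + 3)*(u - 2)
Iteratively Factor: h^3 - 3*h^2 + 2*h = (h - 2)*(h^2 - h) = (h - 2)*(h - 1)*(h)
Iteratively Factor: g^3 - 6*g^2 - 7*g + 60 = (g - 4)*(g^2 - 2*g - 15) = (g - 5)*(g - 4)*(g + 3)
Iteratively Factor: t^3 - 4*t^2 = (t)*(t^2 - 4*t) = t*(t - 4)*(t)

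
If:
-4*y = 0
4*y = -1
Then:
No Solution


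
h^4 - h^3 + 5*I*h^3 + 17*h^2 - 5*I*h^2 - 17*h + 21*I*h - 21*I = (h - 1)*(h - 3*I)*(h + I)*(h + 7*I)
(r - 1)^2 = r^2 - 2*r + 1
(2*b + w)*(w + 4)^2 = 2*b*w^2 + 16*b*w + 32*b + w^3 + 8*w^2 + 16*w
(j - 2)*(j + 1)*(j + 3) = j^3 + 2*j^2 - 5*j - 6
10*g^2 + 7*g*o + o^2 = (2*g + o)*(5*g + o)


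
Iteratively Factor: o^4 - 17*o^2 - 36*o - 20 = (o + 2)*(o^3 - 2*o^2 - 13*o - 10) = (o - 5)*(o + 2)*(o^2 + 3*o + 2) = (o - 5)*(o + 1)*(o + 2)*(o + 2)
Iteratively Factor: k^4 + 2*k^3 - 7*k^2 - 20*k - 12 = (k + 2)*(k^3 - 7*k - 6) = (k - 3)*(k + 2)*(k^2 + 3*k + 2) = (k - 3)*(k + 1)*(k + 2)*(k + 2)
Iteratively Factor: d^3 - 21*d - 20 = (d - 5)*(d^2 + 5*d + 4) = (d - 5)*(d + 1)*(d + 4)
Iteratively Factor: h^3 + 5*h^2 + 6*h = (h + 3)*(h^2 + 2*h) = (h + 2)*(h + 3)*(h)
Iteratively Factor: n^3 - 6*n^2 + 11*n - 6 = (n - 1)*(n^2 - 5*n + 6) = (n - 2)*(n - 1)*(n - 3)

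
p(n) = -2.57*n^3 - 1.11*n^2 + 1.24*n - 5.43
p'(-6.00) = -263.00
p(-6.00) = 502.29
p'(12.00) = -1135.64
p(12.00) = -4591.35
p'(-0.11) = 1.39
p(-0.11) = -5.58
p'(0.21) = 0.43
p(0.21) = -5.24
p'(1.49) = -19.18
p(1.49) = -14.55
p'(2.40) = -48.50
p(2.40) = -44.38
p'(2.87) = -68.64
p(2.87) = -71.77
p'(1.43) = -17.70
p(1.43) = -13.44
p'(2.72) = -61.84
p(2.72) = -61.99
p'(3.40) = -95.44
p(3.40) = -115.06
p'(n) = -7.71*n^2 - 2.22*n + 1.24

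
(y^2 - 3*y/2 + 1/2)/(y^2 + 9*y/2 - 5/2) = (y - 1)/(y + 5)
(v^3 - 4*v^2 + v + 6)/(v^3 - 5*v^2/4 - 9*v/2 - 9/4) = 4*(v - 2)/(4*v + 3)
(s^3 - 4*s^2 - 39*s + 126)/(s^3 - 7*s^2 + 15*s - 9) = (s^2 - s - 42)/(s^2 - 4*s + 3)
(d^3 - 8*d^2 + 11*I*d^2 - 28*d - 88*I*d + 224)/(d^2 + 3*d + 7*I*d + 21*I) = (d^2 + 4*d*(-2 + I) - 32*I)/(d + 3)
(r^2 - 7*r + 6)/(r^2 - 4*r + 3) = (r - 6)/(r - 3)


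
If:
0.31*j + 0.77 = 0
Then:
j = -2.48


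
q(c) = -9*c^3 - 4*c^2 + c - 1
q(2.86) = -241.40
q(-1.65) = 26.89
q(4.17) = -718.99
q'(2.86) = -242.73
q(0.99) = -12.66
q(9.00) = -6877.00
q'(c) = -27*c^2 - 8*c + 1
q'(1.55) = -76.27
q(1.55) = -42.57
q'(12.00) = -3983.00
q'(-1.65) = -59.31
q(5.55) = -1657.24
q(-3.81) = 434.88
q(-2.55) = 119.67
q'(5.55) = -875.07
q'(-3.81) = -360.45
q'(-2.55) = -154.17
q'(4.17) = -501.86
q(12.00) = -16117.00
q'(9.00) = -2258.00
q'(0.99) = -33.38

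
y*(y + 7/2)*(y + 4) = y^3 + 15*y^2/2 + 14*y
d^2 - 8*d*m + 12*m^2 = (d - 6*m)*(d - 2*m)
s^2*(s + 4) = s^3 + 4*s^2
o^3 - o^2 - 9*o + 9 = (o - 3)*(o - 1)*(o + 3)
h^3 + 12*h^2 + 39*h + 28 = (h + 1)*(h + 4)*(h + 7)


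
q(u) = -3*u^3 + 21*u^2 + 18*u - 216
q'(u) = -9*u^2 + 42*u + 18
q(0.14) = -213.08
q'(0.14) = 23.70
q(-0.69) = -217.44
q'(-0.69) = -15.26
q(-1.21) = -201.72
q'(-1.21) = -46.00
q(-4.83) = 525.00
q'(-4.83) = -394.82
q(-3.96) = 228.33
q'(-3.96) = -289.45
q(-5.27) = 711.46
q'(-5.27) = -453.30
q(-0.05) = -216.85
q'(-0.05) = 15.88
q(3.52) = -23.28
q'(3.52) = 54.33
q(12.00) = -2160.00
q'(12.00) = -774.00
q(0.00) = -216.00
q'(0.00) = 18.00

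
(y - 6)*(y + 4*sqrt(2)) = y^2 - 6*y + 4*sqrt(2)*y - 24*sqrt(2)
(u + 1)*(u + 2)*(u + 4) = u^3 + 7*u^2 + 14*u + 8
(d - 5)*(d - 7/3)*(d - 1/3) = d^3 - 23*d^2/3 + 127*d/9 - 35/9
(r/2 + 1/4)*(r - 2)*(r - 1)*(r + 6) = r^4/2 + 7*r^3/4 - 29*r^2/4 + 2*r + 3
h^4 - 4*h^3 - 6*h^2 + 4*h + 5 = (h - 5)*(h - 1)*(h + 1)^2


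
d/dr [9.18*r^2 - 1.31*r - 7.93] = 18.36*r - 1.31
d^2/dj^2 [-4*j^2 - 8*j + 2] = -8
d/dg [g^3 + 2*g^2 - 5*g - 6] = 3*g^2 + 4*g - 5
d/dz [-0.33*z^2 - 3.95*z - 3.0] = -0.66*z - 3.95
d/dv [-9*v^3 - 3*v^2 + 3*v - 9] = -27*v^2 - 6*v + 3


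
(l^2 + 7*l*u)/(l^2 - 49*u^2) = l/(l - 7*u)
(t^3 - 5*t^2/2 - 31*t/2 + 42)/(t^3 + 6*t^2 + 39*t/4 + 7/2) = 2*(2*t^3 - 5*t^2 - 31*t + 84)/(4*t^3 + 24*t^2 + 39*t + 14)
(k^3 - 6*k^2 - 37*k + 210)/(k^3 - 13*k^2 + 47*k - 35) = (k + 6)/(k - 1)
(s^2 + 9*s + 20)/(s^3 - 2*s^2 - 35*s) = (s + 4)/(s*(s - 7))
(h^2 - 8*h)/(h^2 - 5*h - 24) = h/(h + 3)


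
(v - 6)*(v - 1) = v^2 - 7*v + 6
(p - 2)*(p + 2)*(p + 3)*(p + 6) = p^4 + 9*p^3 + 14*p^2 - 36*p - 72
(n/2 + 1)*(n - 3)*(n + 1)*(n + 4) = n^4/2 + 2*n^3 - 7*n^2/2 - 17*n - 12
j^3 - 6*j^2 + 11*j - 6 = (j - 3)*(j - 2)*(j - 1)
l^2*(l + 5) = l^3 + 5*l^2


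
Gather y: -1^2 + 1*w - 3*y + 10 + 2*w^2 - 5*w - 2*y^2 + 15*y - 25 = 2*w^2 - 4*w - 2*y^2 + 12*y - 16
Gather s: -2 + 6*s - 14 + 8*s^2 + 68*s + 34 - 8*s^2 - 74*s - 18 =0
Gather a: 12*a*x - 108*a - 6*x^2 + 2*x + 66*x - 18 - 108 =a*(12*x - 108) - 6*x^2 + 68*x - 126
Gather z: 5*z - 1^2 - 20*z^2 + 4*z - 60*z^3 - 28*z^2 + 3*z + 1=-60*z^3 - 48*z^2 + 12*z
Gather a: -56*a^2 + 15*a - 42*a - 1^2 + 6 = -56*a^2 - 27*a + 5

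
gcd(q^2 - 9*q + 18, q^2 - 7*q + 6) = q - 6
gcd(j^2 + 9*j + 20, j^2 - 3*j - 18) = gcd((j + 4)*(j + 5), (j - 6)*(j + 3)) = 1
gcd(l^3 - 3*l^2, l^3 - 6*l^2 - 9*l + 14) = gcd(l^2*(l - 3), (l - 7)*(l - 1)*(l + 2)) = 1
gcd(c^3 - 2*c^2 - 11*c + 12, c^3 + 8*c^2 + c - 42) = c + 3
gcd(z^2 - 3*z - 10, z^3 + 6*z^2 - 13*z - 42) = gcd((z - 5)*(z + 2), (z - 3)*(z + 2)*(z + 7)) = z + 2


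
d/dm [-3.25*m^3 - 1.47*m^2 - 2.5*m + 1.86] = -9.75*m^2 - 2.94*m - 2.5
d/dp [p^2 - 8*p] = 2*p - 8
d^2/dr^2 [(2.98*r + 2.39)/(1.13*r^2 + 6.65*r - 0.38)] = ((2.26*r + 6.65)*(2.98*r + 2.39)*(4.52*r + 13.3) - (20.2044*r + 45.0354)*(1.13*r^2 + 6.65*r - 0.38))/(1.13*r^2 + 6.65*r - 0.38)^3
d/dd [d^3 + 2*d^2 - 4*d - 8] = 3*d^2 + 4*d - 4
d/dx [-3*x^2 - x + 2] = -6*x - 1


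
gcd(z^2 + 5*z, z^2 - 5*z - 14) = 1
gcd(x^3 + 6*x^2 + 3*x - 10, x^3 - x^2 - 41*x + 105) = 1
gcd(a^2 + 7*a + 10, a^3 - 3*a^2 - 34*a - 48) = a + 2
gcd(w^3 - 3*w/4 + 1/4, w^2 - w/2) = w - 1/2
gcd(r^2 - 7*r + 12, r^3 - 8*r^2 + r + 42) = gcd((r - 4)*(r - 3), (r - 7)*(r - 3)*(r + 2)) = r - 3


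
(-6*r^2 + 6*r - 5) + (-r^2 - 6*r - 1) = -7*r^2 - 6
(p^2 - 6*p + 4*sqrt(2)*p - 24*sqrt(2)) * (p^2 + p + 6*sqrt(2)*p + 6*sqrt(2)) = p^4 - 5*p^3 + 10*sqrt(2)*p^3 - 50*sqrt(2)*p^2 + 42*p^2 - 240*p - 60*sqrt(2)*p - 288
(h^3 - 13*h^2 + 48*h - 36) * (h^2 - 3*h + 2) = h^5 - 16*h^4 + 89*h^3 - 206*h^2 + 204*h - 72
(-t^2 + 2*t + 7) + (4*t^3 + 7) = 4*t^3 - t^2 + 2*t + 14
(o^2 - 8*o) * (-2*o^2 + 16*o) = -2*o^4 + 32*o^3 - 128*o^2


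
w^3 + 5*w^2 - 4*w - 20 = (w - 2)*(w + 2)*(w + 5)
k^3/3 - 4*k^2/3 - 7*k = k*(k/3 + 1)*(k - 7)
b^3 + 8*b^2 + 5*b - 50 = (b - 2)*(b + 5)^2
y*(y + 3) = y^2 + 3*y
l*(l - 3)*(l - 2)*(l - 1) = l^4 - 6*l^3 + 11*l^2 - 6*l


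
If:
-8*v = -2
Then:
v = 1/4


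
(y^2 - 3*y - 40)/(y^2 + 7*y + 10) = (y - 8)/(y + 2)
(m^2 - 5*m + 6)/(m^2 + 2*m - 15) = (m - 2)/(m + 5)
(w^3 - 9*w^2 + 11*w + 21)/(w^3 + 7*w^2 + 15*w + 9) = (w^2 - 10*w + 21)/(w^2 + 6*w + 9)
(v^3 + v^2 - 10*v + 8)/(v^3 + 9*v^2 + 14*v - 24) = (v - 2)/(v + 6)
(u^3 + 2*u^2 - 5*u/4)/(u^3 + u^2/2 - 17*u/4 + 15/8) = 2*u/(2*u - 3)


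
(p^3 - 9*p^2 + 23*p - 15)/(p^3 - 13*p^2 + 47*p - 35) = (p - 3)/(p - 7)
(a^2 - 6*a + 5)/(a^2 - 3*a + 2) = (a - 5)/(a - 2)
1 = 1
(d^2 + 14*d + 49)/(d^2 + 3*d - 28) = (d + 7)/(d - 4)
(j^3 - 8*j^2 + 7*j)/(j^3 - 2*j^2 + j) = (j - 7)/(j - 1)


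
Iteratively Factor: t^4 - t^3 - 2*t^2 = (t - 2)*(t^3 + t^2) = (t - 2)*(t + 1)*(t^2) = t*(t - 2)*(t + 1)*(t)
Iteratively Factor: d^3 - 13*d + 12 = (d - 1)*(d^2 + d - 12) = (d - 1)*(d + 4)*(d - 3)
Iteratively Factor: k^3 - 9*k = (k + 3)*(k^2 - 3*k) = (k - 3)*(k + 3)*(k)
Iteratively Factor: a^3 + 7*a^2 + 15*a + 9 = (a + 3)*(a^2 + 4*a + 3) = (a + 1)*(a + 3)*(a + 3)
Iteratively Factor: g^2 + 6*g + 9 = (g + 3)*(g + 3)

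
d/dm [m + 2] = 1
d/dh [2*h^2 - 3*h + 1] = 4*h - 3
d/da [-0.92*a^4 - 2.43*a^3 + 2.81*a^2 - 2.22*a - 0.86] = -3.68*a^3 - 7.29*a^2 + 5.62*a - 2.22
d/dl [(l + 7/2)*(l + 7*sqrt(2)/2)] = 2*l + 7/2 + 7*sqrt(2)/2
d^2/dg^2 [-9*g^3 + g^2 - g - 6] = 2 - 54*g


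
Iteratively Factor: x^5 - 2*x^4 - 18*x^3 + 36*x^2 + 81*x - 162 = (x + 3)*(x^4 - 5*x^3 - 3*x^2 + 45*x - 54) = (x - 2)*(x + 3)*(x^3 - 3*x^2 - 9*x + 27) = (x - 3)*(x - 2)*(x + 3)*(x^2 - 9) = (x - 3)^2*(x - 2)*(x + 3)*(x + 3)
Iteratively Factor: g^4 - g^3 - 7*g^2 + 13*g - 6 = (g - 1)*(g^3 - 7*g + 6) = (g - 2)*(g - 1)*(g^2 + 2*g - 3) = (g - 2)*(g - 1)*(g + 3)*(g - 1)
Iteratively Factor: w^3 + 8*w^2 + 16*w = (w + 4)*(w^2 + 4*w) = w*(w + 4)*(w + 4)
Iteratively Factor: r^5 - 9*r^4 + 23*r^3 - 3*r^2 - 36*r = (r - 4)*(r^4 - 5*r^3 + 3*r^2 + 9*r) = (r - 4)*(r - 3)*(r^3 - 2*r^2 - 3*r) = r*(r - 4)*(r - 3)*(r^2 - 2*r - 3) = r*(r - 4)*(r - 3)*(r + 1)*(r - 3)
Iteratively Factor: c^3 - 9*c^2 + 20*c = (c - 5)*(c^2 - 4*c) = c*(c - 5)*(c - 4)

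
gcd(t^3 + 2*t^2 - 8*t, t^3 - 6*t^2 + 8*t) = t^2 - 2*t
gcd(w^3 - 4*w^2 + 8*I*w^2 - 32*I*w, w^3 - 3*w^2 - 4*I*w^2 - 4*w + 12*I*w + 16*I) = w - 4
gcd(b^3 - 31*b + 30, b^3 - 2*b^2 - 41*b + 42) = b^2 + 5*b - 6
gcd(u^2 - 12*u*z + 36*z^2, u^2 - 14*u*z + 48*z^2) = -u + 6*z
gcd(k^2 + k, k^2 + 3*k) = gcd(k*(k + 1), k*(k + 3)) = k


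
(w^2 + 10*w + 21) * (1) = w^2 + 10*w + 21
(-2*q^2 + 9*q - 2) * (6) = -12*q^2 + 54*q - 12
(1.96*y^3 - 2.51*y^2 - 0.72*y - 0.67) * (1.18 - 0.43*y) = -0.8428*y^4 + 3.3921*y^3 - 2.6522*y^2 - 0.5615*y - 0.7906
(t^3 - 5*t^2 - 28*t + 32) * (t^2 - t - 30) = t^5 - 6*t^4 - 53*t^3 + 210*t^2 + 808*t - 960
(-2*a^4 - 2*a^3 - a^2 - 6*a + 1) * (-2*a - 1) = 4*a^5 + 6*a^4 + 4*a^3 + 13*a^2 + 4*a - 1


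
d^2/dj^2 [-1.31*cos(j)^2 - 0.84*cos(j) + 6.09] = 0.84*cos(j) + 2.62*cos(2*j)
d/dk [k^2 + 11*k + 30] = 2*k + 11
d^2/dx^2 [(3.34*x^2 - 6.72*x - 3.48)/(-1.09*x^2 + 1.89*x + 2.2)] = (2.20659600000003*x^3 - 23.248392*x^2 + 53.672472*x - 46.662824)/(1.295029*x^6 - 6.736527*x^5 + 3.839307*x^4 + 20.442051*x^3 - 7.74906*x^2 - 27.4428*x - 10.648)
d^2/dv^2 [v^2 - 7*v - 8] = 2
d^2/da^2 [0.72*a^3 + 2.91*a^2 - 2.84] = 4.32*a + 5.82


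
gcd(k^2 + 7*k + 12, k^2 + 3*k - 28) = 1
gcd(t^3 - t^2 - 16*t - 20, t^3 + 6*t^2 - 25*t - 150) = t - 5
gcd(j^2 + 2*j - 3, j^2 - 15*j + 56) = 1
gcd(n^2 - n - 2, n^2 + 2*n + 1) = n + 1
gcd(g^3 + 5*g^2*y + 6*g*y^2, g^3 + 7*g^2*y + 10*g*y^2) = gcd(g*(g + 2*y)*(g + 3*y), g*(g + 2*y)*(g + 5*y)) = g^2 + 2*g*y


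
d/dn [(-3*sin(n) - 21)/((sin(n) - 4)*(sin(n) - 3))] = 3*(sin(n)^2 + 14*sin(n) - 61)*cos(n)/((sin(n) - 4)^2*(sin(n) - 3)^2)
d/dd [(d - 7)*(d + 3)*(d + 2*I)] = 3*d^2 + 4*d*(-2 + I) - 21 - 8*I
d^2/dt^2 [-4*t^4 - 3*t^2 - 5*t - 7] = -48*t^2 - 6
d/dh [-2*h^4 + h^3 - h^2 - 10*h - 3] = -8*h^3 + 3*h^2 - 2*h - 10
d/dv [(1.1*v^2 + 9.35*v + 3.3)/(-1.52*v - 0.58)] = (-1.672*v^2 - 1.276*v - 0.406999999999999)/(2.3104*v^2 + 1.7632*v + 0.3364)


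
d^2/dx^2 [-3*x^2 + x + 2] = -6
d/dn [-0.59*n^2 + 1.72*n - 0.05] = 1.72 - 1.18*n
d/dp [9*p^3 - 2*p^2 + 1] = p*(27*p - 4)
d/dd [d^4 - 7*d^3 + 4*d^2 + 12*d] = 4*d^3 - 21*d^2 + 8*d + 12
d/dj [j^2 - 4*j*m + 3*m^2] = 2*j - 4*m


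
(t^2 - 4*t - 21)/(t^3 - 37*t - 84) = 1/(t + 4)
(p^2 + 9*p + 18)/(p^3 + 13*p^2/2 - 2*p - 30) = 2*(p + 3)/(2*p^2 + p - 10)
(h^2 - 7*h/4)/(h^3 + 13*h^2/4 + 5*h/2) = (4*h - 7)/(4*h^2 + 13*h + 10)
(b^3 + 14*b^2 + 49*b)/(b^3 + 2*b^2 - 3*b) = (b^2 + 14*b + 49)/(b^2 + 2*b - 3)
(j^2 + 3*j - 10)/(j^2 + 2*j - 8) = (j + 5)/(j + 4)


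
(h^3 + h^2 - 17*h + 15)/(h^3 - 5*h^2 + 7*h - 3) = (h + 5)/(h - 1)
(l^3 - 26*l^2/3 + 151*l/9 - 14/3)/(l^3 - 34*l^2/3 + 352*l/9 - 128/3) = (9*l^2 - 24*l + 7)/(9*l^2 - 48*l + 64)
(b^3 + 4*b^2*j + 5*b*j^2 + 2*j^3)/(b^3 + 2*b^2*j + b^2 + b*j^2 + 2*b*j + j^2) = (b + 2*j)/(b + 1)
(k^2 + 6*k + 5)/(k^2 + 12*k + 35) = (k + 1)/(k + 7)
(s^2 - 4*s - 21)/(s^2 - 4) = (s^2 - 4*s - 21)/(s^2 - 4)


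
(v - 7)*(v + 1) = v^2 - 6*v - 7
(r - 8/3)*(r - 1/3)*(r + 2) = r^3 - r^2 - 46*r/9 + 16/9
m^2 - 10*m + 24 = (m - 6)*(m - 4)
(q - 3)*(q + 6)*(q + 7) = q^3 + 10*q^2 + 3*q - 126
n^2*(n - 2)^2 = n^4 - 4*n^3 + 4*n^2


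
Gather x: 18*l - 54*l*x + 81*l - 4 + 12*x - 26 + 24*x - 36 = 99*l + x*(36 - 54*l) - 66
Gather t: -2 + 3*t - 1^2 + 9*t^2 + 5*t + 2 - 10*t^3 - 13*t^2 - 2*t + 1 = -10*t^3 - 4*t^2 + 6*t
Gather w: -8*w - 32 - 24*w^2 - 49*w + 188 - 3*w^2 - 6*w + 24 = -27*w^2 - 63*w + 180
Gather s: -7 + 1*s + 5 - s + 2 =0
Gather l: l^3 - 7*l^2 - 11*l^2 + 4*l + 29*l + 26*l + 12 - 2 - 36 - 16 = l^3 - 18*l^2 + 59*l - 42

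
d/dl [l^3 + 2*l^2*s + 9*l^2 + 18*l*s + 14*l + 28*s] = 3*l^2 + 4*l*s + 18*l + 18*s + 14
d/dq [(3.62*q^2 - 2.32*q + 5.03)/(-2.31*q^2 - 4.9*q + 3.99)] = (-23.0972*q^2 + 52.1262*q + 15.3902)/(5.3361*q^4 + 22.638*q^3 + 5.5762*q^2 - 39.102*q + 15.9201)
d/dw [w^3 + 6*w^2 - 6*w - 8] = 3*w^2 + 12*w - 6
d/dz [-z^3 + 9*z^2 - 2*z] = -3*z^2 + 18*z - 2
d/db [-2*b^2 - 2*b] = -4*b - 2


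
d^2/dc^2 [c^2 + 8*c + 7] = 2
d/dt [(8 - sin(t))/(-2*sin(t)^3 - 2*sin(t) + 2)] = (-2*sin(t)^3 + 24*sin(t)^2 + 7)*cos(t)/(2*(sin(t)^3 + sin(t) - 1)^2)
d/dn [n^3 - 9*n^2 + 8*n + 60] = 3*n^2 - 18*n + 8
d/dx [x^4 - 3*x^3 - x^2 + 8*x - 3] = 4*x^3 - 9*x^2 - 2*x + 8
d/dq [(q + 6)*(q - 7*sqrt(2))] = 2*q - 7*sqrt(2) + 6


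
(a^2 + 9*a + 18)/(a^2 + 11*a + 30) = (a + 3)/(a + 5)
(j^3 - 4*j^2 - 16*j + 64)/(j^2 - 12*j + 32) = (j^2 - 16)/(j - 8)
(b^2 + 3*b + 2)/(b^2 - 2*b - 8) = (b + 1)/(b - 4)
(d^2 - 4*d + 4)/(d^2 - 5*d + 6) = (d - 2)/(d - 3)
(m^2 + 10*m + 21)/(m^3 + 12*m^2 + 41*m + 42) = 1/(m + 2)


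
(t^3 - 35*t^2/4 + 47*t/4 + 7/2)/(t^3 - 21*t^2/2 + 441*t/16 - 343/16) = 4*(4*t^2 - 7*t - 2)/(16*t^2 - 56*t + 49)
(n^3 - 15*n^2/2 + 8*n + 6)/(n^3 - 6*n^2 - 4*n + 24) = (n + 1/2)/(n + 2)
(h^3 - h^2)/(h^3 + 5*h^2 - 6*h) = h/(h + 6)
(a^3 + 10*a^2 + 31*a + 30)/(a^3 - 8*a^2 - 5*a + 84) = (a^2 + 7*a + 10)/(a^2 - 11*a + 28)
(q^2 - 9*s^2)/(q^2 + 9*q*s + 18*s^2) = (q - 3*s)/(q + 6*s)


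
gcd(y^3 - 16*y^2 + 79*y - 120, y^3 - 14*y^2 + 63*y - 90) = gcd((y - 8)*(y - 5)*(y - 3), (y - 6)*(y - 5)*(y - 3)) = y^2 - 8*y + 15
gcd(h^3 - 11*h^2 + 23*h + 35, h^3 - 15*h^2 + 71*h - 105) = h^2 - 12*h + 35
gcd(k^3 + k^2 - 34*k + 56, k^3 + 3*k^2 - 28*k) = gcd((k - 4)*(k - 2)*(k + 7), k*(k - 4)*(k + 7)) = k^2 + 3*k - 28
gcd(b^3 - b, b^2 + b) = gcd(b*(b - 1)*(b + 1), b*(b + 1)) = b^2 + b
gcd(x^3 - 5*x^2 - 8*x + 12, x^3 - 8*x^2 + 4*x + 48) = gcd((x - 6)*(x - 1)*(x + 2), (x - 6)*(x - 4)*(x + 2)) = x^2 - 4*x - 12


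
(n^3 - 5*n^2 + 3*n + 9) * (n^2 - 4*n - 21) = n^5 - 9*n^4 + 2*n^3 + 102*n^2 - 99*n - 189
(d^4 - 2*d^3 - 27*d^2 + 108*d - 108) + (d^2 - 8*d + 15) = d^4 - 2*d^3 - 26*d^2 + 100*d - 93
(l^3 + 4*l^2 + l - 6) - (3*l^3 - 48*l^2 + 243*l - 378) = -2*l^3 + 52*l^2 - 242*l + 372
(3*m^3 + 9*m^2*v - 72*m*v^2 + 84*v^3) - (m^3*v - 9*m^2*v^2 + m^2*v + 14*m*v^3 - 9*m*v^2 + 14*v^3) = -m^3*v + 3*m^3 + 9*m^2*v^2 + 8*m^2*v - 14*m*v^3 - 63*m*v^2 + 70*v^3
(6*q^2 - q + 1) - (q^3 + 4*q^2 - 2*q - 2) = -q^3 + 2*q^2 + q + 3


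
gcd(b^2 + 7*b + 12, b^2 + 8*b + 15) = b + 3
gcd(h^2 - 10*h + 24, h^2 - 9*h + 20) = h - 4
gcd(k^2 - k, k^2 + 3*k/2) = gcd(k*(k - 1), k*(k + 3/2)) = k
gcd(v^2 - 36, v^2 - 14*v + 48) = v - 6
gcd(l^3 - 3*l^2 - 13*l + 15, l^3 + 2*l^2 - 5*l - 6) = l + 3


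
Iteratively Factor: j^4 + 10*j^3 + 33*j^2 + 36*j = (j + 4)*(j^3 + 6*j^2 + 9*j) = j*(j + 4)*(j^2 + 6*j + 9) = j*(j + 3)*(j + 4)*(j + 3)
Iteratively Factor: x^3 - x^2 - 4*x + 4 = (x - 1)*(x^2 - 4) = (x - 1)*(x + 2)*(x - 2)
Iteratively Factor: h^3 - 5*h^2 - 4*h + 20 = (h - 2)*(h^2 - 3*h - 10) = (h - 2)*(h + 2)*(h - 5)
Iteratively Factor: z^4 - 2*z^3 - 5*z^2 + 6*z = (z - 3)*(z^3 + z^2 - 2*z) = (z - 3)*(z - 1)*(z^2 + 2*z) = (z - 3)*(z - 1)*(z + 2)*(z)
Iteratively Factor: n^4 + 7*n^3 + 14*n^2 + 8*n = (n + 1)*(n^3 + 6*n^2 + 8*n) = (n + 1)*(n + 4)*(n^2 + 2*n) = n*(n + 1)*(n + 4)*(n + 2)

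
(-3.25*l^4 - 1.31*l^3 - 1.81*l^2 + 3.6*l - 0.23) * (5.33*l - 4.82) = -17.3225*l^5 + 8.6827*l^4 - 3.3331*l^3 + 27.9122*l^2 - 18.5779*l + 1.1086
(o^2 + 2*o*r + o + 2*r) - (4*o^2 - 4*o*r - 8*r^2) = -3*o^2 + 6*o*r + o + 8*r^2 + 2*r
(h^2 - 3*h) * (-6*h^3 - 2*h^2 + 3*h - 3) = -6*h^5 + 16*h^4 + 9*h^3 - 12*h^2 + 9*h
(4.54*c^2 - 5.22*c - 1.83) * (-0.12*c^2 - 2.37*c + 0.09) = -0.5448*c^4 - 10.1334*c^3 + 12.9996*c^2 + 3.8673*c - 0.1647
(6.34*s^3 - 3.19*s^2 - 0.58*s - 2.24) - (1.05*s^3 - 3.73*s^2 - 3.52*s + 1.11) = 5.29*s^3 + 0.54*s^2 + 2.94*s - 3.35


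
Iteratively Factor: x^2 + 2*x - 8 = (x + 4)*(x - 2)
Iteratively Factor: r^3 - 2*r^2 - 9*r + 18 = (r + 3)*(r^2 - 5*r + 6) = (r - 3)*(r + 3)*(r - 2)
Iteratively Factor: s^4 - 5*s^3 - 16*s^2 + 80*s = (s)*(s^3 - 5*s^2 - 16*s + 80) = s*(s + 4)*(s^2 - 9*s + 20) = s*(s - 4)*(s + 4)*(s - 5)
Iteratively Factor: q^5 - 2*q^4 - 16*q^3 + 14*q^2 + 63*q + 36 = (q + 1)*(q^4 - 3*q^3 - 13*q^2 + 27*q + 36) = (q - 4)*(q + 1)*(q^3 + q^2 - 9*q - 9) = (q - 4)*(q + 1)*(q + 3)*(q^2 - 2*q - 3) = (q - 4)*(q + 1)^2*(q + 3)*(q - 3)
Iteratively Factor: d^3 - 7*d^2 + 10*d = (d)*(d^2 - 7*d + 10) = d*(d - 2)*(d - 5)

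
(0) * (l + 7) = 0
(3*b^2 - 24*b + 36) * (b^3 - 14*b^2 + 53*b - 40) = 3*b^5 - 66*b^4 + 531*b^3 - 1896*b^2 + 2868*b - 1440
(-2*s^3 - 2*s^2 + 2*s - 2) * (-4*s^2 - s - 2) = 8*s^5 + 10*s^4 - 2*s^3 + 10*s^2 - 2*s + 4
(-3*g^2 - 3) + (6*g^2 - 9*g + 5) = 3*g^2 - 9*g + 2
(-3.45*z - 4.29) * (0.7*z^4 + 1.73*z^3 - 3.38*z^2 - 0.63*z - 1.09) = -2.415*z^5 - 8.9715*z^4 + 4.2393*z^3 + 16.6737*z^2 + 6.4632*z + 4.6761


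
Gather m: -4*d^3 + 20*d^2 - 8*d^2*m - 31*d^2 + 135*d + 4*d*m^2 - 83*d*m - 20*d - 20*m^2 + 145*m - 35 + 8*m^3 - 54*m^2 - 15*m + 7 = -4*d^3 - 11*d^2 + 115*d + 8*m^3 + m^2*(4*d - 74) + m*(-8*d^2 - 83*d + 130) - 28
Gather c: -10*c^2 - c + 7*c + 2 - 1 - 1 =-10*c^2 + 6*c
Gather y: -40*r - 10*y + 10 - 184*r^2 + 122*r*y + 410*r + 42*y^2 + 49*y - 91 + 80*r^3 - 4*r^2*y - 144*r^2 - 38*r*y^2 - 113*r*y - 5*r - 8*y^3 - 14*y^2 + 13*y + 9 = 80*r^3 - 328*r^2 + 365*r - 8*y^3 + y^2*(28 - 38*r) + y*(-4*r^2 + 9*r + 52) - 72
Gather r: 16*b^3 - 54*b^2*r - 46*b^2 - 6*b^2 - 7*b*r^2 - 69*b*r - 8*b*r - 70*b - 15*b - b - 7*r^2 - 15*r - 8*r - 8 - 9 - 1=16*b^3 - 52*b^2 - 86*b + r^2*(-7*b - 7) + r*(-54*b^2 - 77*b - 23) - 18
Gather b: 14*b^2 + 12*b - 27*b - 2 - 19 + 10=14*b^2 - 15*b - 11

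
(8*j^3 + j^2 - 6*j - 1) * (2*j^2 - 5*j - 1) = 16*j^5 - 38*j^4 - 25*j^3 + 27*j^2 + 11*j + 1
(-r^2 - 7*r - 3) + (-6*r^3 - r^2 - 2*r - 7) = -6*r^3 - 2*r^2 - 9*r - 10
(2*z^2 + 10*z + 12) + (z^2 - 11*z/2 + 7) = 3*z^2 + 9*z/2 + 19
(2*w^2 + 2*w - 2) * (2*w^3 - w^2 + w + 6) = 4*w^5 + 2*w^4 - 4*w^3 + 16*w^2 + 10*w - 12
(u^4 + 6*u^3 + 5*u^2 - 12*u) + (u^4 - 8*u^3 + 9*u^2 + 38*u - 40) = 2*u^4 - 2*u^3 + 14*u^2 + 26*u - 40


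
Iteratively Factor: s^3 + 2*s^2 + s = (s)*(s^2 + 2*s + 1) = s*(s + 1)*(s + 1)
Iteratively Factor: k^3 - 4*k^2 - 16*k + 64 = (k - 4)*(k^2 - 16) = (k - 4)^2*(k + 4)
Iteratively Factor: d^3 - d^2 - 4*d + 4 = (d + 2)*(d^2 - 3*d + 2) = (d - 2)*(d + 2)*(d - 1)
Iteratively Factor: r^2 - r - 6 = (r + 2)*(r - 3)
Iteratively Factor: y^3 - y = (y)*(y^2 - 1) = y*(y + 1)*(y - 1)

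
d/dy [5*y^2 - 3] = 10*y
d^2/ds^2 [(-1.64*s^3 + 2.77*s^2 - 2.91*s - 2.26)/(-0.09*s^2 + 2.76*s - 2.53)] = (22.909878*s^3 - 64.816542*s^2 + 55.64091*s + 38.581258)/(0.000729*s^6 - 0.067068*s^5 + 2.118231*s^4 - 24.795288*s^3 + 59.545827*s^2 - 52.999452*s + 16.194277)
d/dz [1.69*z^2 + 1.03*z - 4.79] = 3.38*z + 1.03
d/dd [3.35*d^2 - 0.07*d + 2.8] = 6.7*d - 0.07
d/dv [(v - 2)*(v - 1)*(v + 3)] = 3*v^2 - 7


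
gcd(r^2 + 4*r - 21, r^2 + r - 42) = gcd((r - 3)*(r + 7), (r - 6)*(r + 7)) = r + 7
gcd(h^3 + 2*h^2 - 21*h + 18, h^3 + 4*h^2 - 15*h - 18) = h^2 + 3*h - 18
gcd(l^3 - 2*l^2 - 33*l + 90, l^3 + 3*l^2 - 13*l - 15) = l - 3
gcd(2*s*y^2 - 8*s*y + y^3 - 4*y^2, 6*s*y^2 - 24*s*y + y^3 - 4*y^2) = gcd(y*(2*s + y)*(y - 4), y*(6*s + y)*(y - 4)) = y^2 - 4*y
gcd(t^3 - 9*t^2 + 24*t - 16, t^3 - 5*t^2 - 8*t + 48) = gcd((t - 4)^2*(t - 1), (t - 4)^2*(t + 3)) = t^2 - 8*t + 16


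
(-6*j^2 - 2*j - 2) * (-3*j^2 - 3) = 18*j^4 + 6*j^3 + 24*j^2 + 6*j + 6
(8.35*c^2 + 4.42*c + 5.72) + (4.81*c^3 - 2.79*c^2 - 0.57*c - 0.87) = 4.81*c^3 + 5.56*c^2 + 3.85*c + 4.85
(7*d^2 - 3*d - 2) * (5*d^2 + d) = 35*d^4 - 8*d^3 - 13*d^2 - 2*d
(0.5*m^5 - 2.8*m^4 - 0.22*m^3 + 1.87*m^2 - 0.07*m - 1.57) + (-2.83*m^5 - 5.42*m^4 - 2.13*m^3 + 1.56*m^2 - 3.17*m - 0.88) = -2.33*m^5 - 8.22*m^4 - 2.35*m^3 + 3.43*m^2 - 3.24*m - 2.45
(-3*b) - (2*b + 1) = -5*b - 1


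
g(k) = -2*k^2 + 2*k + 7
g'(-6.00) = 26.00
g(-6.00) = -77.00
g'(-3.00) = 14.00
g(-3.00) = -17.00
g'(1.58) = -4.32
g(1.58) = 5.17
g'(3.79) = -13.16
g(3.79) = -14.15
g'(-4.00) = 18.00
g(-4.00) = -33.00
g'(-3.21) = 14.84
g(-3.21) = -20.03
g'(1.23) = -2.92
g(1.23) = 6.43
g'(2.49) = -7.96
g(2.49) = -0.42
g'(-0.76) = 5.04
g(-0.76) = 4.32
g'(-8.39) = 35.56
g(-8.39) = -150.56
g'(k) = 2 - 4*k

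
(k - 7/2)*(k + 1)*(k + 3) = k^3 + k^2/2 - 11*k - 21/2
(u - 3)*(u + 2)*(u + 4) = u^3 + 3*u^2 - 10*u - 24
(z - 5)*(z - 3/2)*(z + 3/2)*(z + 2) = z^4 - 3*z^3 - 49*z^2/4 + 27*z/4 + 45/2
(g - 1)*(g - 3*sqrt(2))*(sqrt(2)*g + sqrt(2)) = sqrt(2)*g^3 - 6*g^2 - sqrt(2)*g + 6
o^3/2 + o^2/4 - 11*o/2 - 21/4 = (o/2 + 1/2)*(o - 7/2)*(o + 3)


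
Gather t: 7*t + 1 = 7*t + 1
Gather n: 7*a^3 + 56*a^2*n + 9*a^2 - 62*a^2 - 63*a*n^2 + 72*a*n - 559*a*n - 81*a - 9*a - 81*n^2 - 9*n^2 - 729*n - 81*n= 7*a^3 - 53*a^2 - 90*a + n^2*(-63*a - 90) + n*(56*a^2 - 487*a - 810)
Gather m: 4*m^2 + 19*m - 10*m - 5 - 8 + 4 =4*m^2 + 9*m - 9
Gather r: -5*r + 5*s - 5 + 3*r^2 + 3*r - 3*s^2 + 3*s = 3*r^2 - 2*r - 3*s^2 + 8*s - 5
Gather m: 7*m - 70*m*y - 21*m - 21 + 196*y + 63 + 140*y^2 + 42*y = m*(-70*y - 14) + 140*y^2 + 238*y + 42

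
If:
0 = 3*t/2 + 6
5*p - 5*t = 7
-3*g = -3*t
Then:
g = -4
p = -13/5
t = -4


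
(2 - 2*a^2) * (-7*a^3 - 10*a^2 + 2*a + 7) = 14*a^5 + 20*a^4 - 18*a^3 - 34*a^2 + 4*a + 14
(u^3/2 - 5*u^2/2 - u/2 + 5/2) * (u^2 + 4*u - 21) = u^5/2 - u^4/2 - 21*u^3 + 53*u^2 + 41*u/2 - 105/2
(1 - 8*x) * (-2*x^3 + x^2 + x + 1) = 16*x^4 - 10*x^3 - 7*x^2 - 7*x + 1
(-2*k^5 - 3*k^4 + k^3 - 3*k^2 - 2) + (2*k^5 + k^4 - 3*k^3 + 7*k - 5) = -2*k^4 - 2*k^3 - 3*k^2 + 7*k - 7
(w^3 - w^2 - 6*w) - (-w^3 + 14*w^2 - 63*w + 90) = 2*w^3 - 15*w^2 + 57*w - 90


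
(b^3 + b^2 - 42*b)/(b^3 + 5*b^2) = (b^2 + b - 42)/(b*(b + 5))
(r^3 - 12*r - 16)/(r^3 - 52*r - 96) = (-r^3 + 12*r + 16)/(-r^3 + 52*r + 96)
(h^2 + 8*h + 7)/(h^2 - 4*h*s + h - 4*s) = (-h - 7)/(-h + 4*s)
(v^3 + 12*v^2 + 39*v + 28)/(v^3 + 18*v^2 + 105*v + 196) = (v + 1)/(v + 7)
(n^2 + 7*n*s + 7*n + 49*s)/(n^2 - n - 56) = (n + 7*s)/(n - 8)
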